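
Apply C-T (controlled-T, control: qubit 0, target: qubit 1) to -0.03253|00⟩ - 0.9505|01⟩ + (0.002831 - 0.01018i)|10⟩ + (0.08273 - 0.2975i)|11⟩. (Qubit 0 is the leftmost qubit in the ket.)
-0.03253|00⟩ - 0.9505|01⟩ + (0.002831 - 0.01018i)|10⟩ + (0.2689 - 0.1519i)|11⟩

C-T leaves the control-|0⟩ kets |00⟩, |01⟩ unchanged and applies T to qubit 1 on the control-|1⟩ pair (|10⟩, |11⟩).
T = [[1, 0], [0, (1/√2 + (1/√2)i)]].
With a = amp(|10⟩) = (0.002831 - 0.01018i) and b = amp(|11⟩) = (0.08273 - 0.2975i):
new amp(|10⟩) = (1)·a = (0.002831 - 0.01018i)
new amp(|11⟩) = (1/√2 + (1/√2)i)·b = (0.2689 - 0.1519i)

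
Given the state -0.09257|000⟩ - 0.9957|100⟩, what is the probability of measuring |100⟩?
0.9914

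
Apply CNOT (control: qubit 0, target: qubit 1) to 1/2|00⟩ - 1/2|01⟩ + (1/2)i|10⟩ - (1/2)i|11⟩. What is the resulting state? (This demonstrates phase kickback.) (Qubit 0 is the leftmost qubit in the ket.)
1/2|00⟩ - 1/2|01⟩ - (1/2)i|10⟩ + (1/2)i|11⟩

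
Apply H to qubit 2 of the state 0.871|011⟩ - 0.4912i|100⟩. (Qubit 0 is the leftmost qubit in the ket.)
0.6159|010⟩ - 0.6159|011⟩ - 0.3473i|100⟩ - 0.3473i|101⟩

H on qubit 2 mixes each pair of kets that differ only in qubit 2: amplitudes (a, b) of (|…0…⟩, |…1…⟩) become ((a + b)/√2, (a − b)/√2). Kets absent from the input have amplitude 0.
(|010⟩, |011⟩): (a, b) = (0, 0.871) → (0.6159, -0.6159)
(|100⟩, |101⟩): (a, b) = (-0.4912i, 0) → (-0.3473i, -0.3473i)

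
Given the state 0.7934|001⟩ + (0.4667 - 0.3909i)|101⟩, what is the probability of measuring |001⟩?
0.6295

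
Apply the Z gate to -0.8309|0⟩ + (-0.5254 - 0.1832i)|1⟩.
-0.8309|0⟩ + (0.5254 + 0.1832i)|1⟩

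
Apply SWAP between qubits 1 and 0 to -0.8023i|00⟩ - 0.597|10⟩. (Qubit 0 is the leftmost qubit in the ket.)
-0.8023i|00⟩ - 0.597|01⟩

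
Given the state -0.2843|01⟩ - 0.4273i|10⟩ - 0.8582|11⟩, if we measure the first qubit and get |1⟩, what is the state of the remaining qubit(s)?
-0.4457i|0⟩ - 0.8952|1⟩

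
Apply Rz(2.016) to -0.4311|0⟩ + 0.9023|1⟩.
(-0.23 + 0.3646i)|0⟩ + (0.4814 + 0.7631i)|1⟩

Rz(2.016) = [[e^(−iθ/2), 0], [0, e^(iθ/2)]] with e^(±iθ/2) = cos(θ/2) ± i·sin(θ/2); θ = 2.016, cos(θ/2) ≈ 0.533553, sin(θ/2) ≈ 0.845766.
With a = amp(|0⟩) = -0.4311 and b = amp(|1⟩) = 0.9023:
new amp(|0⟩) = (0.533553 - 0.845766i)·a = (-0.23 + 0.3646i)
new amp(|1⟩) = (0.533553 + 0.845766i)·b = (0.4814 + 0.7631i)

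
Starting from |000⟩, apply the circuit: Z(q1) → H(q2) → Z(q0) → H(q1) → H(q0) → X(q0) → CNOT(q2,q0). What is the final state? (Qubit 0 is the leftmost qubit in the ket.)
1/√8|000⟩ + 1/√8|001⟩ + 1/√8|010⟩ + 1/√8|011⟩ + 1/√8|100⟩ + 1/√8|101⟩ + 1/√8|110⟩ + 1/√8|111⟩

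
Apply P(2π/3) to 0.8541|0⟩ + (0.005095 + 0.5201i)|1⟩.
0.8541|0⟩ + (-0.453 - 0.2556i)|1⟩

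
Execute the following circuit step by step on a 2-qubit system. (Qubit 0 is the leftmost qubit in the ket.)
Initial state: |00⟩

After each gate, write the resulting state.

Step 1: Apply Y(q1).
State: i|01⟩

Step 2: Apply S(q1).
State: -|01⟩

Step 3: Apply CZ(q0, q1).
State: -|01⟩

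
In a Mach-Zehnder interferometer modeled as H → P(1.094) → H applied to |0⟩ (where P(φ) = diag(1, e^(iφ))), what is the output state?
(0.7295 + 0.4442i)|0⟩ + (0.2705 - 0.4442i)|1⟩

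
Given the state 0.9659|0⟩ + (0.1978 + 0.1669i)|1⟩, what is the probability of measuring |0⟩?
0.933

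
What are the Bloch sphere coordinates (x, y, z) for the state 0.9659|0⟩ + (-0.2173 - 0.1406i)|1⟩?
(-0.4198, -0.2716, 0.866)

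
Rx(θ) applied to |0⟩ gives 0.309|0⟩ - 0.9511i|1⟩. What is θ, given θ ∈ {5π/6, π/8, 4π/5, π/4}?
4π/5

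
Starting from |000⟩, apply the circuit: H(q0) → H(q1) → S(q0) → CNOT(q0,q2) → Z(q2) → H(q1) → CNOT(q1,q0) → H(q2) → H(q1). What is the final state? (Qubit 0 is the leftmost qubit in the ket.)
1/√8|000⟩ + 1/√8|001⟩ + 1/√8|010⟩ + 1/√8|011⟩ - (1/√8)i|100⟩ + (1/√8)i|101⟩ - (1/√8)i|110⟩ + (1/√8)i|111⟩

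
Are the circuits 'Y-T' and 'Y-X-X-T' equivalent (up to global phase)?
Yes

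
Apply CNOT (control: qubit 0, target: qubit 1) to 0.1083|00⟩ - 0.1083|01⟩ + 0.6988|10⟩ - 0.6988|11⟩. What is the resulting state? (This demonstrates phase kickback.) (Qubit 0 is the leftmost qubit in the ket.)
0.1083|00⟩ - 0.1083|01⟩ - 0.6988|10⟩ + 0.6988|11⟩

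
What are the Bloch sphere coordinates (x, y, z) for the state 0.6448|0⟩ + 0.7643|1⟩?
(0.9856, 0, -0.1684)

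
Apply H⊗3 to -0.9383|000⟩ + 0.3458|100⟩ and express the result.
-0.2095|000⟩ - 0.2095|001⟩ - 0.2095|010⟩ - 0.2095|011⟩ - 0.454|100⟩ - 0.454|101⟩ - 0.454|110⟩ - 0.454|111⟩

H⊗3 gives amp(|y⟩) = (1/2√2) Σ_x (−1)^(x·y) amp(|x⟩), where x·y is the number of positions in which both x and y have a 1.
|000⟩: (-0.9383 + 0.3458)/(2√2) = -0.2095
|001⟩: (-0.9383 + 0.3458)/(2√2) = -0.2095
|010⟩: (-0.9383 + 0.3458)/(2√2) = -0.2095
|011⟩: (-0.9383 + 0.3458)/(2√2) = -0.2095
|100⟩: (-0.9383 - 0.3458)/(2√2) = -0.454
|101⟩: (-0.9383 - 0.3458)/(2√2) = -0.454
|110⟩: (-0.9383 - 0.3458)/(2√2) = -0.454
|111⟩: (-0.9383 - 0.3458)/(2√2) = -0.454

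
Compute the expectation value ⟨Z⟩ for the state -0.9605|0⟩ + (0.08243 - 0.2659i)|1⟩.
0.8451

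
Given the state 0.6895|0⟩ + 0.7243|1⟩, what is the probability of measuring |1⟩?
0.5246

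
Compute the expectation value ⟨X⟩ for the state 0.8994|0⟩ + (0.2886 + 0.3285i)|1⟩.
0.5191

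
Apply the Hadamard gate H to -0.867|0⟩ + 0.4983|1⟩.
-0.2607|0⟩ - 0.9654|1⟩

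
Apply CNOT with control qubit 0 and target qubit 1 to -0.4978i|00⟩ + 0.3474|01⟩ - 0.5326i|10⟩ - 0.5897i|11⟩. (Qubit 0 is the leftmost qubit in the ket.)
-0.4978i|00⟩ + 0.3474|01⟩ - 0.5897i|10⟩ - 0.5326i|11⟩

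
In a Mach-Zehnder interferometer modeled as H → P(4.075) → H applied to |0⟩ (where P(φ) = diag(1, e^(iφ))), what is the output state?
(0.2025 - 0.4018i)|0⟩ + (0.7975 + 0.4018i)|1⟩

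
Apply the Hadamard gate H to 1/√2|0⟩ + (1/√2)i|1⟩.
(1/2 + (1/2)i)|0⟩ + (1/2 - (1/2)i)|1⟩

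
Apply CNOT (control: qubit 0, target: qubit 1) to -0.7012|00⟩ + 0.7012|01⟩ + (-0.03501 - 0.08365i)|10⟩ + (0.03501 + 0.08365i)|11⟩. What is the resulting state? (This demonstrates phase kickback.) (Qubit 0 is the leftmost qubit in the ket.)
-0.7012|00⟩ + 0.7012|01⟩ + (0.03501 + 0.08365i)|10⟩ + (-0.03501 - 0.08365i)|11⟩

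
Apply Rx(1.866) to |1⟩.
-0.8034i|0⟩ + 0.5954|1⟩

Rx(1.866) = [[cos(θ/2), −i·sin(θ/2)], [−i·sin(θ/2), cos(θ/2)]]; θ = 1.866, cos(θ/2) ≈ 0.595426, sin(θ/2) ≈ 0.80341.
With a = amp(|0⟩) = 0 and b = amp(|1⟩) = 1:
new amp(|0⟩) = (0.595426)·a + (-0.80341i)·b = -0.8034i
new amp(|1⟩) = (-0.80341i)·a + (0.595426)·b = 0.5954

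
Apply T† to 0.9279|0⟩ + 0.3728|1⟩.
0.9279|0⟩ + (0.2636 - 0.2636i)|1⟩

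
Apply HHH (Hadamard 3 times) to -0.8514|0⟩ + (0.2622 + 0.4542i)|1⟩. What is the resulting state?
(-0.4166 + 0.3212i)|0⟩ + (-0.7874 - 0.3212i)|1⟩

H² = I, so H^3 = H: a single Hadamard. With (a, b) = (-0.8514, (0.2622 + 0.4542i)), H gives ((a + b)/√2, (a − b)/√2) = ((-0.4166 + 0.3212i), (-0.7874 - 0.3212i)).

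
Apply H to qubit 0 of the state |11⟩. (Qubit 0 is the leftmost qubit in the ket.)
1/√2|01⟩ - 1/√2|11⟩

H on qubit 0 mixes each pair of kets that differ only in qubit 0: amplitudes (a, b) of (|…0…⟩, |…1…⟩) become ((a + b)/√2, (a − b)/√2). Kets absent from the input have amplitude 0.
(|01⟩, |11⟩): (a, b) = (0, 1) → (1/√2, -1/√2)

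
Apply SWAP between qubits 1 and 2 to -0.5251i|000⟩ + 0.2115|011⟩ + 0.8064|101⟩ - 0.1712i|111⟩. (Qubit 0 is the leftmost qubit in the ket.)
-0.5251i|000⟩ + 0.2115|011⟩ + 0.8064|110⟩ - 0.1712i|111⟩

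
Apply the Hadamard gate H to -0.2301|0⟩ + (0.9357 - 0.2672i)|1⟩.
(0.4989 - 0.1889i)|0⟩ + (-0.8243 + 0.1889i)|1⟩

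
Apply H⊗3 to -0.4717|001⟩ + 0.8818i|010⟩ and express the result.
(-0.1668 + 0.3118i)|000⟩ + (0.1668 + 0.3118i)|001⟩ + (-0.1668 - 0.3118i)|010⟩ + (0.1668 - 0.3118i)|011⟩ + (-0.1668 + 0.3118i)|100⟩ + (0.1668 + 0.3118i)|101⟩ + (-0.1668 - 0.3118i)|110⟩ + (0.1668 - 0.3118i)|111⟩

H⊗3 gives amp(|y⟩) = (1/2√2) Σ_x (−1)^(x·y) amp(|x⟩), where x·y is the number of positions in which both x and y have a 1.
|000⟩: (-0.4717 + 0.8818i)/(2√2) = (-0.1668 + 0.3118i)
|001⟩: (0.4717 + 0.8818i)/(2√2) = (0.1668 + 0.3118i)
|010⟩: (-0.4717 - 0.8818i)/(2√2) = (-0.1668 - 0.3118i)
|011⟩: (0.4717 - 0.8818i)/(2√2) = (0.1668 - 0.3118i)
|100⟩: (-0.4717 + 0.8818i)/(2√2) = (-0.1668 + 0.3118i)
|101⟩: (0.4717 + 0.8818i)/(2√2) = (0.1668 + 0.3118i)
|110⟩: (-0.4717 - 0.8818i)/(2√2) = (-0.1668 - 0.3118i)
|111⟩: (0.4717 - 0.8818i)/(2√2) = (0.1668 - 0.3118i)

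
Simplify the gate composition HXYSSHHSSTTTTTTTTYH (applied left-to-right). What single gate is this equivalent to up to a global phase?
Z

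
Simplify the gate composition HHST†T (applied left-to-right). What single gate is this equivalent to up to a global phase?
S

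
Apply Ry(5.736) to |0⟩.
-0.9628|0⟩ + 0.2702|1⟩

Ry(5.736) = [[cos(θ/2), −sin(θ/2)], [sin(θ/2), cos(θ/2)]]; θ = 5.736, cos(θ/2) ≈ -0.962806, sin(θ/2) ≈ 0.270192.
With a = amp(|0⟩) = 1 and b = amp(|1⟩) = 0:
new amp(|0⟩) = (-0.962806)·a + (-0.270192)·b = -0.9628
new amp(|1⟩) = (0.270192)·a + (-0.962806)·b = 0.2702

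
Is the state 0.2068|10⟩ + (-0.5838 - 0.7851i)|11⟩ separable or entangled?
Separable

Writing the state as a|00⟩ + b|01⟩ + c|10⟩ + d|11⟩, it is a product state iff ad − bc = 0.
Here (a, b, c, d) = (0, 0, 0.2068, (-0.5838 - 0.7851i)): ad − bc = (0)(-0.5838 - 0.7851i) − (0)(0.2068) = 0, so the state is separable.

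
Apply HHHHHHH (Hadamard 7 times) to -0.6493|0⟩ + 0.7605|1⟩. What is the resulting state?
0.07863|0⟩ - 0.9969|1⟩

H² = I, so H^7 = H: a single Hadamard. With (a, b) = (-0.6493, 0.7605), H gives ((a + b)/√2, (a − b)/√2) = (0.07863, -0.9969).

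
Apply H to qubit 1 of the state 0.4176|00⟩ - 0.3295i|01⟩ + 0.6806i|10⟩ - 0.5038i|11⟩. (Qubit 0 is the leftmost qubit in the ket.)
(0.2953 - 0.233i)|00⟩ + (0.2953 + 0.233i)|01⟩ + 0.125i|10⟩ + 0.8375i|11⟩

H on qubit 1 mixes each pair of kets that differ only in qubit 1: amplitudes (a, b) of (|…0…⟩, |…1…⟩) become ((a + b)/√2, (a − b)/√2). Kets absent from the input have amplitude 0.
(|00⟩, |01⟩): (a, b) = (0.4176, -0.3295i) → ((0.2953 - 0.233i), (0.2953 + 0.233i))
(|10⟩, |11⟩): (a, b) = (0.6806i, -0.5038i) → (0.125i, 0.8375i)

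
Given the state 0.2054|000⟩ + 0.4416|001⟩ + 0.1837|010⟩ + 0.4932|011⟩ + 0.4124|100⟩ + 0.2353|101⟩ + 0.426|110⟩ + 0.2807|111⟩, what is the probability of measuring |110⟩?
0.1815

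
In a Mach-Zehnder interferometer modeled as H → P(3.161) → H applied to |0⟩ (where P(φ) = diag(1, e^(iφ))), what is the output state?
(0.00009416 - 0.009703i)|0⟩ + (0.9999 + 0.009703i)|1⟩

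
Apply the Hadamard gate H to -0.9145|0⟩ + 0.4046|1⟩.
-0.3606|0⟩ - 0.9327|1⟩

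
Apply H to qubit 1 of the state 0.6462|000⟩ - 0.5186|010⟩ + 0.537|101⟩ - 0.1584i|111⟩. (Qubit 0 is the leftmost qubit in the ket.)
0.09023|000⟩ + 0.8236|010⟩ + (0.3797 - 0.112i)|101⟩ + (0.3797 + 0.112i)|111⟩

H on qubit 1 mixes each pair of kets that differ only in qubit 1: amplitudes (a, b) of (|…0…⟩, |…1…⟩) become ((a + b)/√2, (a − b)/√2). Kets absent from the input have amplitude 0.
(|000⟩, |010⟩): (a, b) = (0.6462, -0.5186) → (0.09023, 0.8236)
(|101⟩, |111⟩): (a, b) = (0.537, -0.1584i) → ((0.3797 - 0.112i), (0.3797 + 0.112i))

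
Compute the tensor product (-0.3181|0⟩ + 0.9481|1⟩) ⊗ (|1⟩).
-0.3181|01⟩ + 0.9481|11⟩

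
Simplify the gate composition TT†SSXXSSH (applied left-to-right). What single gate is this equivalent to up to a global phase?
H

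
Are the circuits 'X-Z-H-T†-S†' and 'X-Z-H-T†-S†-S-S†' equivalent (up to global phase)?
Yes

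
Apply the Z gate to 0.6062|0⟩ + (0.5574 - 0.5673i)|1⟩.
0.6062|0⟩ + (-0.5574 + 0.5673i)|1⟩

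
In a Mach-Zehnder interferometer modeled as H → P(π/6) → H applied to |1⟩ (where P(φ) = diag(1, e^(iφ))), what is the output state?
(0.06699 - 0.25i)|0⟩ + (0.933 + 0.25i)|1⟩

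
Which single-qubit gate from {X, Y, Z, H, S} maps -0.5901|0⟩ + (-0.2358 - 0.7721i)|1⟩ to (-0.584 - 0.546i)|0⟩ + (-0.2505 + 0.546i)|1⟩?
H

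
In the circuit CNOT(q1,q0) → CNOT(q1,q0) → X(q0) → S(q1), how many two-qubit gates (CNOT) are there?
2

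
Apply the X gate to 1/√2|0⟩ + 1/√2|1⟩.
1/√2|0⟩ + 1/√2|1⟩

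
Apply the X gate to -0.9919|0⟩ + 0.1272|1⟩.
0.1272|0⟩ - 0.9919|1⟩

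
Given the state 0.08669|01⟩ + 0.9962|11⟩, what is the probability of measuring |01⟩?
0.007515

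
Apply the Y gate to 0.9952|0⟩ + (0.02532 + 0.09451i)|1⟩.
(0.09451 - 0.02532i)|0⟩ + 0.9952i|1⟩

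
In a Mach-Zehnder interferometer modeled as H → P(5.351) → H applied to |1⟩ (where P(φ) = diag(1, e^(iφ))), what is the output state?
(0.202 + 0.4015i)|0⟩ + (0.798 - 0.4015i)|1⟩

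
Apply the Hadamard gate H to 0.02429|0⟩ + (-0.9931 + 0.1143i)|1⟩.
(-0.6851 + 0.08082i)|0⟩ + (0.7194 - 0.08082i)|1⟩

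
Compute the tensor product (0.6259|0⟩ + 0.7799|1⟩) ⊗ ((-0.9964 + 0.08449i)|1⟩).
(-0.6236 + 0.05288i)|01⟩ + (-0.7771 + 0.06589i)|11⟩

amp(|b₁b₂…⟩) = product of the factor amplitudes for bits b₁, b₂, …; only kets whose every factor amplitude is nonzero survive.
|01⟩: (0.6259)(-0.9964 + 0.08449i) = (-0.6236 + 0.05288i)
|11⟩: (0.7799)(-0.9964 + 0.08449i) = (-0.7771 + 0.06589i)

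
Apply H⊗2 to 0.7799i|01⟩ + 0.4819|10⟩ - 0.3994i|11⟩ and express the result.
(0.241 + 0.1903i)|00⟩ + (0.241 - 0.1903i)|01⟩ + (-0.241 + 0.5897i)|10⟩ + (-0.241 - 0.5897i)|11⟩

H⊗2 gives amp(|y⟩) = (1/2) Σ_x (−1)^(x·y) amp(|x⟩), where x·y is the number of positions in which both x and y have a 1.
|00⟩: (0.7799i + 0.4819 - 0.3994i)/2 = (0.241 + 0.1903i)
|01⟩: (-0.7799i + 0.4819 + 0.3994i)/2 = (0.241 - 0.1903i)
|10⟩: (0.7799i - 0.4819 + 0.3994i)/2 = (-0.241 + 0.5897i)
|11⟩: (-0.7799i - 0.4819 - 0.3994i)/2 = (-0.241 - 0.5897i)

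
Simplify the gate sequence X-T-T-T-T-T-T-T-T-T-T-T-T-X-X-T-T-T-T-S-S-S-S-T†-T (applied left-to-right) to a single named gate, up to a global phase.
X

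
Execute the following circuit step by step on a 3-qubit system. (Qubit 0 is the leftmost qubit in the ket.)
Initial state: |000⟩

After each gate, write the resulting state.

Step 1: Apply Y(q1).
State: i|010⟩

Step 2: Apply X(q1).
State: i|000⟩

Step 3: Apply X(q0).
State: i|100⟩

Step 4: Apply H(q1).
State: (1/√2)i|100⟩ + (1/√2)i|110⟩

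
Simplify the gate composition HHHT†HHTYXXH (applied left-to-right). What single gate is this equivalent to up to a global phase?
Y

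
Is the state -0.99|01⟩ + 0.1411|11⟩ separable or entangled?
Separable

Writing the state as a|00⟩ + b|01⟩ + c|10⟩ + d|11⟩, it is a product state iff ad − bc = 0.
Here (a, b, c, d) = (0, -0.99, 0, 0.1411): ad − bc = (0)(0.1411) − (-0.99)(0) = 0, so the state is separable.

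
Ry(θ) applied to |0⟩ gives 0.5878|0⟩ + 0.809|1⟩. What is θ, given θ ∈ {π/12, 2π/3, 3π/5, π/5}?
3π/5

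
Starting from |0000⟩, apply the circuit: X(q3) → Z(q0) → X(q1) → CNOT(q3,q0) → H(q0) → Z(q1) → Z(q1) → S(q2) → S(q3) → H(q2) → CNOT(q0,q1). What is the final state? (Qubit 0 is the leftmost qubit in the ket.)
(1/2)i|0101⟩ + (1/2)i|0111⟩ - (1/2)i|1001⟩ - (1/2)i|1011⟩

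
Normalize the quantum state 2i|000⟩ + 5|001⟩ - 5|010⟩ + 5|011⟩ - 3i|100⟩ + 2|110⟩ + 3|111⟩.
0.199i|000⟩ + 0.4975|001⟩ - 0.4975|010⟩ + 0.4975|011⟩ - 0.2985i|100⟩ + 0.199|110⟩ + 0.2985|111⟩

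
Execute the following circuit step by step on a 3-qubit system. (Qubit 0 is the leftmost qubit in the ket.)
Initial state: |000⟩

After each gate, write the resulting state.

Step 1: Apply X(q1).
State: |010⟩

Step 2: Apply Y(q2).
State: i|011⟩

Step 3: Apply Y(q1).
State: |001⟩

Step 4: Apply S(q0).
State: |001⟩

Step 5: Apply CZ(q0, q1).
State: |001⟩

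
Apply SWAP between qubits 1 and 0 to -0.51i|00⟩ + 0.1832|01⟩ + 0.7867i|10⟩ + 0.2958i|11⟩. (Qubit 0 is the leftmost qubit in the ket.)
-0.51i|00⟩ + 0.7867i|01⟩ + 0.1832|10⟩ + 0.2958i|11⟩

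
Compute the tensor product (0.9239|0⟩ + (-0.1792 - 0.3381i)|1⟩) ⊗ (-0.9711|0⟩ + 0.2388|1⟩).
-0.8972|00⟩ + 0.2206|01⟩ + (0.174 + 0.3283i)|10⟩ + (-0.04279 - 0.08074i)|11⟩

amp(|b₁b₂…⟩) = product of the factor amplitudes for bits b₁, b₂, …; only kets whose every factor amplitude is nonzero survive.
|00⟩: (0.9239)(-0.9711) = -0.8972
|01⟩: (0.9239)(0.2388) = 0.2206
|10⟩: (-0.1792 - 0.3381i)(-0.9711) = (0.174 + 0.3283i)
|11⟩: (-0.1792 - 0.3381i)(0.2388) = (-0.04279 - 0.08074i)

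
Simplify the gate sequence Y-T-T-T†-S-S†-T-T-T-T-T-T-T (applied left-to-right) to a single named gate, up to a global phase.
Y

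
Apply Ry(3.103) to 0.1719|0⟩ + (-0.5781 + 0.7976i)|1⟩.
(0.5813 - 0.7975i)|0⟩ + (0.1607 + 0.01539i)|1⟩

Ry(3.103) = [[cos(θ/2), −sin(θ/2)], [sin(θ/2), cos(θ/2)]]; θ = 3.103, cos(θ/2) ≈ 0.0192951, sin(θ/2) ≈ 0.999814.
With a = amp(|0⟩) = 0.1719 and b = amp(|1⟩) = (-0.5781 + 0.7976i):
new amp(|0⟩) = (0.0192951)·a + (-0.999814)·b = (0.5813 - 0.7975i)
new amp(|1⟩) = (0.999814)·a + (0.0192951)·b = (0.1607 + 0.01539i)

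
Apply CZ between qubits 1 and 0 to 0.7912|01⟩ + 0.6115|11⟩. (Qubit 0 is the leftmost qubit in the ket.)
0.7912|01⟩ - 0.6115|11⟩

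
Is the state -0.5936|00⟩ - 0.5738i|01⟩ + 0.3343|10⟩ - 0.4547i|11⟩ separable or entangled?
Entangled

Writing the state as a|00⟩ + b|01⟩ + c|10⟩ + d|11⟩, it is a product state iff ad − bc = 0.
Here (a, b, c, d) = (-0.5936, -0.5738i, 0.3343, -0.4547i): ad − bc = (-0.5936)(-0.4547i) − (-0.5738i)(0.3343) = 0.4617i ≠ 0, so the state is entangled.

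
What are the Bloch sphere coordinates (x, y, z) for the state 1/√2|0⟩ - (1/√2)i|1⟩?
(0, -1, 0)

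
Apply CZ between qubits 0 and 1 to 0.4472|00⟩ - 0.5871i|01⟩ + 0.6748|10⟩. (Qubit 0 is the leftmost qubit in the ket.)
0.4472|00⟩ - 0.5871i|01⟩ + 0.6748|10⟩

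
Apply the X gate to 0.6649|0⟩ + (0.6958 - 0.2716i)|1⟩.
(0.6958 - 0.2716i)|0⟩ + 0.6649|1⟩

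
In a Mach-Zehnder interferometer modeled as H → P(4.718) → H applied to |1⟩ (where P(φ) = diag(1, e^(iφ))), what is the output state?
(0.4972 + 0.5i)|0⟩ + (0.5028 - 0.5i)|1⟩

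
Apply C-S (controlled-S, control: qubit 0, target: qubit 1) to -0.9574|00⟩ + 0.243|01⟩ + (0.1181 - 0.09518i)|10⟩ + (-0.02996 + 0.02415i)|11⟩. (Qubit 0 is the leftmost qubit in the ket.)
-0.9574|00⟩ + 0.243|01⟩ + (0.1181 - 0.09518i)|10⟩ + (-0.02415 - 0.02996i)|11⟩

C-S leaves the control-|0⟩ kets |00⟩, |01⟩ unchanged and applies S to qubit 1 on the control-|1⟩ pair (|10⟩, |11⟩).
S = [[1, 0], [0, i]].
With a = amp(|10⟩) = (0.1181 - 0.09518i) and b = amp(|11⟩) = (-0.02996 + 0.02415i):
new amp(|10⟩) = (1)·a = (0.1181 - 0.09518i)
new amp(|11⟩) = (i)·b = (-0.02415 - 0.02996i)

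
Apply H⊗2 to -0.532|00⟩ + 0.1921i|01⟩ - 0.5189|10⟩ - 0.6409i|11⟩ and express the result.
(-0.5255 - 0.2244i)|00⟩ + (-0.5255 + 0.2244i)|01⟩ + (-0.00655 + 0.4165i)|10⟩ + (-0.00655 - 0.4165i)|11⟩

H⊗2 gives amp(|y⟩) = (1/2) Σ_x (−1)^(x·y) amp(|x⟩), where x·y is the number of positions in which both x and y have a 1.
|00⟩: (-0.532 + 0.1921i - 0.5189 - 0.6409i)/2 = (-0.5255 - 0.2244i)
|01⟩: (-0.532 - 0.1921i - 0.5189 + 0.6409i)/2 = (-0.5255 + 0.2244i)
|10⟩: (-0.532 + 0.1921i + 0.5189 + 0.6409i)/2 = (-0.00655 + 0.4165i)
|11⟩: (-0.532 - 0.1921i + 0.5189 - 0.6409i)/2 = (-0.00655 - 0.4165i)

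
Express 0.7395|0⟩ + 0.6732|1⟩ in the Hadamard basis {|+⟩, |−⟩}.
0.9989|+⟩ + 0.04688|−⟩

With |ψ⟩ = α|0⟩ + β|1⟩, the Hadamard-basis coefficients are ⟨+|ψ⟩ = (α + β)/√2 and ⟨−|ψ⟩ = (α − β)/√2.
Here α = 0.7395, β = 0.6732: (α + β)/√2 = 0.9989, (α − β)/√2 = 0.04688.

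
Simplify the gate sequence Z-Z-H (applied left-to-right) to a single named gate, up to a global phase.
H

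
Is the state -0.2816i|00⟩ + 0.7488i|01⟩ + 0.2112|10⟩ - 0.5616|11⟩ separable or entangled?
Separable

Writing the state as a|00⟩ + b|01⟩ + c|10⟩ + d|11⟩, it is a product state iff ad − bc = 0.
Here (a, b, c, d) = (-0.2816i, 0.7488i, 0.2112, -0.5616): ad − bc = (-0.2816i)(-0.5616) − (0.7488i)(0.2112) = 0, so the state is separable.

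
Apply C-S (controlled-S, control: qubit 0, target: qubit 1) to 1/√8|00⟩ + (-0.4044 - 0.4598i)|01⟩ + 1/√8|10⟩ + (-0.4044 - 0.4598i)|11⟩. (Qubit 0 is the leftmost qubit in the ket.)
1/√8|00⟩ + (-0.4044 - 0.4598i)|01⟩ + 1/√8|10⟩ + (0.4598 - 0.4044i)|11⟩

C-S leaves the control-|0⟩ kets |00⟩, |01⟩ unchanged and applies S to qubit 1 on the control-|1⟩ pair (|10⟩, |11⟩).
S = [[1, 0], [0, i]].
With a = amp(|10⟩) = 1/√8 and b = amp(|11⟩) = (-0.4044 - 0.4598i):
new amp(|10⟩) = (1)·a = 1/√8
new amp(|11⟩) = (i)·b = (0.4598 - 0.4044i)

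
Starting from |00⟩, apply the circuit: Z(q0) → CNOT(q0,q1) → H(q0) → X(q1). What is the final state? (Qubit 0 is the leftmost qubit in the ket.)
1/√2|01⟩ + 1/√2|11⟩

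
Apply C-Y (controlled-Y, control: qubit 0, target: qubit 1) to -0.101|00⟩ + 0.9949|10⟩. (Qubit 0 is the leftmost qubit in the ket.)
-0.101|00⟩ + 0.9949i|11⟩

C-Y leaves the control-|0⟩ kets |00⟩, |01⟩ unchanged and applies Y to qubit 1 on the control-|1⟩ pair (|10⟩, |11⟩).
Y = [[0, -i], [i, 0]].
With a = amp(|10⟩) = 0.9949 and b = amp(|11⟩) = 0:
new amp(|10⟩) = (-i)·b = 0
new amp(|11⟩) = (i)·a = 0.9949i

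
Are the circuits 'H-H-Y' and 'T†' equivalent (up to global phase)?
No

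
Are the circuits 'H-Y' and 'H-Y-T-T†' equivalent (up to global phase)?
Yes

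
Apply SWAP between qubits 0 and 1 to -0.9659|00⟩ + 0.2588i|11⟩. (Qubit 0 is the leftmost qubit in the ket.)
-0.9659|00⟩ + 0.2588i|11⟩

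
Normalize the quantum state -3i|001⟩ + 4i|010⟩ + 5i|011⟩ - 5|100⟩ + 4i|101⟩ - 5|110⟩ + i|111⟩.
-0.2774i|001⟩ + 0.3698i|010⟩ + 0.4623i|011⟩ - 0.4623|100⟩ + 0.3698i|101⟩ - 0.4623|110⟩ + 0.09245i|111⟩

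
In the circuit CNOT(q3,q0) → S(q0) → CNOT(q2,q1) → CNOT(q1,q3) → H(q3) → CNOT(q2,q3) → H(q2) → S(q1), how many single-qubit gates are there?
4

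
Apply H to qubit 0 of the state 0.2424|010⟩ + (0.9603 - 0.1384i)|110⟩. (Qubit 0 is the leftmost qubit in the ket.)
(0.8504 - 0.09786i)|010⟩ + (-0.5076 + 0.09786i)|110⟩

H on qubit 0 mixes each pair of kets that differ only in qubit 0: amplitudes (a, b) of (|…0…⟩, |…1…⟩) become ((a + b)/√2, (a − b)/√2). Kets absent from the input have amplitude 0.
(|010⟩, |110⟩): (a, b) = (0.2424, (0.9603 - 0.1384i)) → ((0.8504 - 0.09786i), (-0.5076 + 0.09786i))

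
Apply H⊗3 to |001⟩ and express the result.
1/√8|000⟩ - 1/√8|001⟩ + 1/√8|010⟩ - 1/√8|011⟩ + 1/√8|100⟩ - 1/√8|101⟩ + 1/√8|110⟩ - 1/√8|111⟩

H⊗3 gives amp(|y⟩) = (1/2√2) Σ_x (−1)^(x·y) amp(|x⟩), where x·y is the number of positions in which both x and y have a 1.
|000⟩: (1)/(2√2) = 1/√8
|001⟩: (-1)/(2√2) = -1/√8
|010⟩: (1)/(2√2) = 1/√8
|011⟩: (-1)/(2√2) = -1/√8
|100⟩: (1)/(2√2) = 1/√8
|101⟩: (-1)/(2√2) = -1/√8
|110⟩: (1)/(2√2) = 1/√8
|111⟩: (-1)/(2√2) = -1/√8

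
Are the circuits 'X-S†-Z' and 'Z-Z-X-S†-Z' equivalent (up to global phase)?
Yes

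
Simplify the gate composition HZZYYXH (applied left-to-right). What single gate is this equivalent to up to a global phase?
Z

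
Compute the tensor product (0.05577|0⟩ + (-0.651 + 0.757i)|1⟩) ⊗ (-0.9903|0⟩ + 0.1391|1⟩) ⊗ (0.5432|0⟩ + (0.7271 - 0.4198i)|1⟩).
-0.03|000⟩ + (-0.04016 + 0.02319i)|001⟩ + 0.004214|010⟩ + (0.005641 - 0.003257i)|011⟩ + (0.3502 - 0.4072i)|100⟩ + (0.154 - 0.8157i)|101⟩ + (-0.04919 + 0.0572i)|110⟩ + (-0.02164 + 0.1146i)|111⟩

amp(|b₁b₂…⟩) = product of the factor amplitudes for bits b₁, b₂, …; only kets whose every factor amplitude is nonzero survive.
|000⟩: (0.05577)(-0.9903)(0.5432) = -0.03
|001⟩: (0.05577)(-0.9903)(0.7271 - 0.4198i) = (-0.04016 + 0.02319i)
|010⟩: (0.05577)(0.1391)(0.5432) = 0.004214
|011⟩: (0.05577)(0.1391)(0.7271 - 0.4198i) = (0.005641 - 0.003257i)
|100⟩: (-0.651 + 0.757i)(-0.9903)(0.5432) = (0.3502 - 0.4072i)
|101⟩: (-0.651 + 0.757i)(-0.9903)(0.7271 - 0.4198i) = (0.154 - 0.8157i)
|110⟩: (-0.651 + 0.757i)(0.1391)(0.5432) = (-0.04919 + 0.0572i)
|111⟩: (-0.651 + 0.757i)(0.1391)(0.7271 - 0.4198i) = (-0.02164 + 0.1146i)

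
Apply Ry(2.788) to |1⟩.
-0.9844|0⟩ + 0.1759|1⟩

Ry(2.788) = [[cos(θ/2), −sin(θ/2)], [sin(θ/2), cos(θ/2)]]; θ = 2.788, cos(θ/2) ≈ 0.175877, sin(θ/2) ≈ 0.984412.
With a = amp(|0⟩) = 0 and b = amp(|1⟩) = 1:
new amp(|0⟩) = (0.175877)·a + (-0.984412)·b = -0.9844
new amp(|1⟩) = (0.984412)·a + (0.175877)·b = 0.1759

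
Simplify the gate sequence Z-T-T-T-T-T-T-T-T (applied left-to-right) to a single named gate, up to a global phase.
Z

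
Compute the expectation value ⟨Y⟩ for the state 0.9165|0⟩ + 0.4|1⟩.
0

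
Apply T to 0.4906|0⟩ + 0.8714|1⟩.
0.4906|0⟩ + (0.6162 + 0.6162i)|1⟩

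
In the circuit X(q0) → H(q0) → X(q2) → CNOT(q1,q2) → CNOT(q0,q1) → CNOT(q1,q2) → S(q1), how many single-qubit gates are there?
4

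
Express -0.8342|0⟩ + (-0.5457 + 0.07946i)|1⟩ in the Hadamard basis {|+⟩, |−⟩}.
(-0.9757 + 0.05619i)|+⟩ + (-0.204 - 0.05619i)|−⟩

With |ψ⟩ = α|0⟩ + β|1⟩, the Hadamard-basis coefficients are ⟨+|ψ⟩ = (α + β)/√2 and ⟨−|ψ⟩ = (α − β)/√2.
Here α = -0.8342, β = (-0.5457 + 0.07946i): (α + β)/√2 = (-0.9757 + 0.05619i), (α − β)/√2 = (-0.204 - 0.05619i).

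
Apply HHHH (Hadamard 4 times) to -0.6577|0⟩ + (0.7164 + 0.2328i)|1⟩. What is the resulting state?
-0.6577|0⟩ + (0.7164 + 0.2328i)|1⟩

H² = I, so an even number of Hadamards cancels: H^4 = I and the state is unchanged.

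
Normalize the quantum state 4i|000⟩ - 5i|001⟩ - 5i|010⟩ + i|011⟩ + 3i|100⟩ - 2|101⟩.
(1/√5)i|000⟩ - 0.559i|001⟩ - 0.559i|010⟩ + 0.1118i|011⟩ + 0.3354i|100⟩ - 0.2236|101⟩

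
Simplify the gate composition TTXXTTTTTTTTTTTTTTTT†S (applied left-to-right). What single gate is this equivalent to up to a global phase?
S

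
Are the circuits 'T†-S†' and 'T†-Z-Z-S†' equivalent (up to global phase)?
Yes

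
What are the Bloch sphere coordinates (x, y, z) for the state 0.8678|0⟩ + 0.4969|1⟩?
(0.8624, 0, 0.5062)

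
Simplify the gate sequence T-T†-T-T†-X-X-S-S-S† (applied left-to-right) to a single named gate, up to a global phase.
S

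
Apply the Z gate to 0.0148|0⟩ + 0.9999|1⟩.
0.0148|0⟩ - 0.9999|1⟩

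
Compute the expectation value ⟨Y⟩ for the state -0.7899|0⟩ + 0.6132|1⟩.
0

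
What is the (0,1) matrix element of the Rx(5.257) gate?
-0.4909i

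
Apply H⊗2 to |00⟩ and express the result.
1/2|00⟩ + 1/2|01⟩ + 1/2|10⟩ + 1/2|11⟩

H⊗2 gives amp(|y⟩) = (1/2) Σ_x (−1)^(x·y) amp(|x⟩), where x·y is the number of positions in which both x and y have a 1.
|00⟩: (1)/2 = 1/2
|01⟩: (1)/2 = 1/2
|10⟩: (1)/2 = 1/2
|11⟩: (1)/2 = 1/2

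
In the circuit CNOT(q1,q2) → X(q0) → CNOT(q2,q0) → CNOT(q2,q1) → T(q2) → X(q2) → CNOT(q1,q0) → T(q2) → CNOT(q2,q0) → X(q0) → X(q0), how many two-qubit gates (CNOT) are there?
5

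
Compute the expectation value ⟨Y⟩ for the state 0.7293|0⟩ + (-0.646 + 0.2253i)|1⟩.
0.3286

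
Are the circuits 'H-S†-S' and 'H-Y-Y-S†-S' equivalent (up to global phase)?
Yes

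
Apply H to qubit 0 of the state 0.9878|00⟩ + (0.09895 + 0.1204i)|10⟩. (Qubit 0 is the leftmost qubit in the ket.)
(0.7684 + 0.08514i)|00⟩ + (0.6285 - 0.08514i)|10⟩

H on qubit 0 mixes each pair of kets that differ only in qubit 0: amplitudes (a, b) of (|…0…⟩, |…1…⟩) become ((a + b)/√2, (a − b)/√2). Kets absent from the input have amplitude 0.
(|00⟩, |10⟩): (a, b) = (0.9878, (0.09895 + 0.1204i)) → ((0.7684 + 0.08514i), (0.6285 - 0.08514i))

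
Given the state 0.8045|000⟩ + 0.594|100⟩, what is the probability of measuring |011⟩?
0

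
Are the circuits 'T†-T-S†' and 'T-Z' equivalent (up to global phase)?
No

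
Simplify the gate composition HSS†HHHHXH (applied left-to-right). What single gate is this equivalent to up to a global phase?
Z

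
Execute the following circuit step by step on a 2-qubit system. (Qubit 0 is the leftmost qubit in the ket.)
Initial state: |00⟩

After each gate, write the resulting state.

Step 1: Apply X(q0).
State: |10⟩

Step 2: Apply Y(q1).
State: i|11⟩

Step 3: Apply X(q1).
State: i|10⟩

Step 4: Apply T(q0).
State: (-1/√2 + (1/√2)i)|10⟩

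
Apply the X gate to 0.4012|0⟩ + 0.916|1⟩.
0.916|0⟩ + 0.4012|1⟩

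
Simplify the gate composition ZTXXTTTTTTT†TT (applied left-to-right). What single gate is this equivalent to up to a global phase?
Z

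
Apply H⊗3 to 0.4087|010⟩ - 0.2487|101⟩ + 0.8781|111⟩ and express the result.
0.367|000⟩ - 0.07803|001⟩ - 0.5429|010⟩ + 0.2539|011⟩ - 0.07803|100⟩ + 0.367|101⟩ + 0.2539|110⟩ - 0.5429|111⟩

H⊗3 gives amp(|y⟩) = (1/2√2) Σ_x (−1)^(x·y) amp(|x⟩), where x·y is the number of positions in which both x and y have a 1.
|000⟩: (0.4087 - 0.2487 + 0.8781)/(2√2) = 0.367
|001⟩: (0.4087 + 0.2487 - 0.8781)/(2√2) = -0.07803
|010⟩: (-0.4087 - 0.2487 - 0.8781)/(2√2) = -0.5429
|011⟩: (-0.4087 + 0.2487 + 0.8781)/(2√2) = 0.2539
|100⟩: (0.4087 + 0.2487 - 0.8781)/(2√2) = -0.07803
|101⟩: (0.4087 - 0.2487 + 0.8781)/(2√2) = 0.367
|110⟩: (-0.4087 + 0.2487 + 0.8781)/(2√2) = 0.2539
|111⟩: (-0.4087 - 0.2487 - 0.8781)/(2√2) = -0.5429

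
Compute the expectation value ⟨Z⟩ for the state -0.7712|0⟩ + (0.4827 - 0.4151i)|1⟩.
0.1894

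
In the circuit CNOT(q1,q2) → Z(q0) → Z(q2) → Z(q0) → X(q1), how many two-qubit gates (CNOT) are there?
1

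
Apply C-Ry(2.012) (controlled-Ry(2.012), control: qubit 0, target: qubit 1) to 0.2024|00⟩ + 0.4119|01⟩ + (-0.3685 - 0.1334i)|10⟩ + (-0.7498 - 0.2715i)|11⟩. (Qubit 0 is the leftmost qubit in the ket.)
0.2024|00⟩ + 0.4119|01⟩ + (0.4361 + 0.1579i)|10⟩ + (-0.7126 - 0.258i)|11⟩

C-Ry(2.012) leaves the control-|0⟩ kets |00⟩, |01⟩ unchanged and applies Ry(2.012) to qubit 1 on the control-|1⟩ pair (|10⟩, |11⟩).
Ry(2.012) = [[cos(θ/2), −sin(θ/2)], [sin(θ/2), cos(θ/2)]]; θ = 2.012, cos(θ/2) ≈ 0.535244, sin(θ/2) ≈ 0.844698.
With a = amp(|10⟩) = (-0.3685 - 0.1334i) and b = amp(|11⟩) = (-0.7498 - 0.2715i):
new amp(|10⟩) = (0.535244)·a + (-0.844698)·b = (0.4361 + 0.1579i)
new amp(|11⟩) = (0.844698)·a + (0.535244)·b = (-0.7126 - 0.258i)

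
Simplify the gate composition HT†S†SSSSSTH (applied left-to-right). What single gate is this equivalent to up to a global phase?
I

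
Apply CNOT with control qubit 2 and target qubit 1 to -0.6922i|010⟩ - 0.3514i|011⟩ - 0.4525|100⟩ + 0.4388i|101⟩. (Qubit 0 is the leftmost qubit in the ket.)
-0.3514i|001⟩ - 0.6922i|010⟩ - 0.4525|100⟩ + 0.4388i|111⟩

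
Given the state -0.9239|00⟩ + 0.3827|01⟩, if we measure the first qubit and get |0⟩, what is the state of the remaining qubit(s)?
-0.9239|0⟩ + 0.3827|1⟩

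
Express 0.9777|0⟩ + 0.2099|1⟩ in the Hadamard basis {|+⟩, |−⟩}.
0.8398|+⟩ + 0.5429|−⟩

With |ψ⟩ = α|0⟩ + β|1⟩, the Hadamard-basis coefficients are ⟨+|ψ⟩ = (α + β)/√2 and ⟨−|ψ⟩ = (α − β)/√2.
Here α = 0.9777, β = 0.2099: (α + β)/√2 = 0.8398, (α − β)/√2 = 0.5429.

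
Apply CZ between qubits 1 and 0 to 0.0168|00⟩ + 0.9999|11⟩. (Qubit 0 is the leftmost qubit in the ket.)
0.0168|00⟩ - 0.9999|11⟩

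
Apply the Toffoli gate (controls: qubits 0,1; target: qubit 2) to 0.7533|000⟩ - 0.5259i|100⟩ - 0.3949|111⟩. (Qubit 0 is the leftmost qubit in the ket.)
0.7533|000⟩ - 0.5259i|100⟩ - 0.3949|110⟩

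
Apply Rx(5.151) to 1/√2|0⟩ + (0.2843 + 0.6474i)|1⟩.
(-0.2496 - 0.1525i)|0⟩ + (-0.24 - 0.9257i)|1⟩

Rx(5.151) = [[cos(θ/2), −i·sin(θ/2)], [−i·sin(θ/2), cos(θ/2)]]; θ = 5.151, cos(θ/2) ≈ -0.844003, sin(θ/2) ≈ 0.536338.
With a = amp(|0⟩) = 1/√2 and b = amp(|1⟩) = (0.2843 + 0.6474i):
new amp(|0⟩) = (-0.844003)·a + (-0.536338i)·b = (-0.2496 - 0.1525i)
new amp(|1⟩) = (-0.536338i)·a + (-0.844003)·b = (-0.24 - 0.9257i)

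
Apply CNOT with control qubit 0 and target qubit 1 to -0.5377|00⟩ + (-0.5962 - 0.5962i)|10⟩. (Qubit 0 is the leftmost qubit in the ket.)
-0.5377|00⟩ + (-0.5962 - 0.5962i)|11⟩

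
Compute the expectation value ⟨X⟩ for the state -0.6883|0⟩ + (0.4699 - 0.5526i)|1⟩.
-0.6469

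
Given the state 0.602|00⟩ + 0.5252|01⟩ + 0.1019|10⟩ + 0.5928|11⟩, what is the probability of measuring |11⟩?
0.3514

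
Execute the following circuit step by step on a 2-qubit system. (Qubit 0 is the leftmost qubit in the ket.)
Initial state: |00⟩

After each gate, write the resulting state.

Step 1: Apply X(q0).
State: |10⟩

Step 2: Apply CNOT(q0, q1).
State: |11⟩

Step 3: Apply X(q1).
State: |10⟩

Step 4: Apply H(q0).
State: 1/√2|00⟩ - 1/√2|10⟩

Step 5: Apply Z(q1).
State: 1/√2|00⟩ - 1/√2|10⟩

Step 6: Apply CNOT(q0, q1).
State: 1/√2|00⟩ - 1/√2|11⟩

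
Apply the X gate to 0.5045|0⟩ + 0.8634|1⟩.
0.8634|0⟩ + 0.5045|1⟩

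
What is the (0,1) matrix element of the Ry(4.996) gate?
-0.6001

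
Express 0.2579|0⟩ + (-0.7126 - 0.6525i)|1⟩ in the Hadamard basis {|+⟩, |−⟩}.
(-0.3215 - 0.4614i)|+⟩ + (0.6862 + 0.4614i)|−⟩

With |ψ⟩ = α|0⟩ + β|1⟩, the Hadamard-basis coefficients are ⟨+|ψ⟩ = (α + β)/√2 and ⟨−|ψ⟩ = (α − β)/√2.
Here α = 0.2579, β = (-0.7126 - 0.6525i): (α + β)/√2 = (-0.3215 - 0.4614i), (α − β)/√2 = (0.6862 + 0.4614i).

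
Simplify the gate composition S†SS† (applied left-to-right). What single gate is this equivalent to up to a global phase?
S†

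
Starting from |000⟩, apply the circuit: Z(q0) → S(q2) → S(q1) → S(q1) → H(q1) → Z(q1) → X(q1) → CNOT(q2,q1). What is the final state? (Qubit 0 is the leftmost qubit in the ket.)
-1/√2|000⟩ + 1/√2|010⟩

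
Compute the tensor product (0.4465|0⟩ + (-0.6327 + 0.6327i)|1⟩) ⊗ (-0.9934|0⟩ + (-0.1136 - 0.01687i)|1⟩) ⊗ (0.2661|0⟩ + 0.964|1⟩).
-0.118|000⟩ - 0.4276|001⟩ + (-0.0135 - 0.002004i)|010⟩ + (-0.0489 - 0.007261i)|011⟩ + (0.1673 - 0.1673i)|100⟩ + (0.6059 - 0.6059i)|101⟩ + (0.02197 - 0.01629i)|110⟩ + (0.07958 - 0.059i)|111⟩

amp(|b₁b₂…⟩) = product of the factor amplitudes for bits b₁, b₂, …; only kets whose every factor amplitude is nonzero survive.
|000⟩: (0.4465)(-0.9934)(0.2661) = -0.118
|001⟩: (0.4465)(-0.9934)(0.964) = -0.4276
|010⟩: (0.4465)(-0.1136 - 0.01687i)(0.2661) = (-0.0135 - 0.002004i)
|011⟩: (0.4465)(-0.1136 - 0.01687i)(0.964) = (-0.0489 - 0.007261i)
|100⟩: (-0.6327 + 0.6327i)(-0.9934)(0.2661) = (0.1673 - 0.1673i)
|101⟩: (-0.6327 + 0.6327i)(-0.9934)(0.964) = (0.6059 - 0.6059i)
|110⟩: (-0.6327 + 0.6327i)(-0.1136 - 0.01687i)(0.2661) = (0.02197 - 0.01629i)
|111⟩: (-0.6327 + 0.6327i)(-0.1136 - 0.01687i)(0.964) = (0.07958 - 0.059i)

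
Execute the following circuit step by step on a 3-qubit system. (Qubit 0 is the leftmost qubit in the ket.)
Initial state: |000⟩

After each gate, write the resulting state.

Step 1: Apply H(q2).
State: 1/√2|000⟩ + 1/√2|001⟩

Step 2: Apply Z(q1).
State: 1/√2|000⟩ + 1/√2|001⟩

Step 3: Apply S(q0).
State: 1/√2|000⟩ + 1/√2|001⟩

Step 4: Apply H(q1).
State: 1/2|000⟩ + 1/2|001⟩ + 1/2|010⟩ + 1/2|011⟩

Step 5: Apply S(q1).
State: 1/2|000⟩ + 1/2|001⟩ + (1/2)i|010⟩ + (1/2)i|011⟩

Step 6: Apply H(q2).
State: 1/√2|000⟩ + (1/√2)i|010⟩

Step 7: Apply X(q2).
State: 1/√2|001⟩ + (1/√2)i|011⟩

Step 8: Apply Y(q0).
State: (1/√2)i|101⟩ - 1/√2|111⟩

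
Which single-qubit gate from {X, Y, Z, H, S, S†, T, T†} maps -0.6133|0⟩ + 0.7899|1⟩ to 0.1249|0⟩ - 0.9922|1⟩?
H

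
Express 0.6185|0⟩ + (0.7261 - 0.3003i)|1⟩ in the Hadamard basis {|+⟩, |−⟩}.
(0.9508 - 0.2123i)|+⟩ + (-0.07608 + 0.2123i)|−⟩

With |ψ⟩ = α|0⟩ + β|1⟩, the Hadamard-basis coefficients are ⟨+|ψ⟩ = (α + β)/√2 and ⟨−|ψ⟩ = (α − β)/√2.
Here α = 0.6185, β = (0.7261 - 0.3003i): (α + β)/√2 = (0.9508 - 0.2123i), (α − β)/√2 = (-0.07608 + 0.2123i).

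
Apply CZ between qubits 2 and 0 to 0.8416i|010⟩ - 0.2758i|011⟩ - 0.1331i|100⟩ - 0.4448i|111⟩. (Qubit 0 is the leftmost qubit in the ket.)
0.8416i|010⟩ - 0.2758i|011⟩ - 0.1331i|100⟩ + 0.4448i|111⟩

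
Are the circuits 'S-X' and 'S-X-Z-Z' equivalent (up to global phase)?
Yes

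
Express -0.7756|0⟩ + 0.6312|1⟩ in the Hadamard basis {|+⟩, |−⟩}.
-0.1021|+⟩ - 0.9948|−⟩

With |ψ⟩ = α|0⟩ + β|1⟩, the Hadamard-basis coefficients are ⟨+|ψ⟩ = (α + β)/√2 and ⟨−|ψ⟩ = (α − β)/√2.
Here α = -0.7756, β = 0.6312: (α + β)/√2 = -0.1021, (α − β)/√2 = -0.9948.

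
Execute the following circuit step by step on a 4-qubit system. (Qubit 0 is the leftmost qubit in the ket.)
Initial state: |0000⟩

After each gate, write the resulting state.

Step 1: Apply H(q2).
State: 1/√2|0000⟩ + 1/√2|0010⟩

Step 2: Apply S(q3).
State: 1/√2|0000⟩ + 1/√2|0010⟩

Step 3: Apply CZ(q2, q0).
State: 1/√2|0000⟩ + 1/√2|0010⟩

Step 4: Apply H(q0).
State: 1/2|0000⟩ + 1/2|0010⟩ + 1/2|1000⟩ + 1/2|1010⟩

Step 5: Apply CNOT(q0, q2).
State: 1/2|0000⟩ + 1/2|0010⟩ + 1/2|1000⟩ + 1/2|1010⟩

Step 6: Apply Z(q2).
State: 1/2|0000⟩ - 1/2|0010⟩ + 1/2|1000⟩ - 1/2|1010⟩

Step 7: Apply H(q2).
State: 1/√2|0010⟩ + 1/√2|1010⟩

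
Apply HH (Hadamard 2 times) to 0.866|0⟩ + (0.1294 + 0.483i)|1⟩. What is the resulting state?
0.866|0⟩ + (0.1294 + 0.483i)|1⟩

H² = I, so an even number of Hadamards cancels: H^2 = I and the state is unchanged.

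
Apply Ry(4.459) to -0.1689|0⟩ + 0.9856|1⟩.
-0.676|0⟩ - 0.7368|1⟩

Ry(4.459) = [[cos(θ/2), −sin(θ/2)], [sin(θ/2), cos(θ/2)]]; θ = 4.459, cos(θ/2) ≈ -0.612092, sin(θ/2) ≈ 0.790786.
With a = amp(|0⟩) = -0.1689 and b = amp(|1⟩) = 0.9856:
new amp(|0⟩) = (-0.612092)·a + (-0.790786)·b = -0.676
new amp(|1⟩) = (0.790786)·a + (-0.612092)·b = -0.7368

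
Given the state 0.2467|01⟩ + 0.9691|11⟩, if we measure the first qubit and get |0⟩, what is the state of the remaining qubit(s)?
|1⟩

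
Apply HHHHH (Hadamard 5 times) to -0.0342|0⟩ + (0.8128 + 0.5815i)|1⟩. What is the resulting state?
(0.5506 + 0.4112i)|0⟩ + (-0.5989 - 0.4112i)|1⟩

H² = I, so H^5 = H: a single Hadamard. With (a, b) = (-0.0342, (0.8128 + 0.5815i)), H gives ((a + b)/√2, (a − b)/√2) = ((0.5506 + 0.4112i), (-0.5989 - 0.4112i)).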